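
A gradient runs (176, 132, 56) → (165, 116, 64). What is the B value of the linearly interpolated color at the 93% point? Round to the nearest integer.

63

B = 56 + 0.93 × (64 − 56) = 63.44 → 63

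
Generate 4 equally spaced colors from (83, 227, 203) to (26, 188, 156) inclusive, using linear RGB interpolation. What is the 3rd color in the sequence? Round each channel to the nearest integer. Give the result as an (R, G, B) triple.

(45, 201, 172)

With 4 swatches and endpoints inclusive, swatch 3 sits at t = (3 − 1)/(4 − 1) = 2/3 ≈ 0.6667.
R = 83 + 0.6667 × (26 − 83) = 44.998 → 45
G = 227 + 0.6667 × (188 − 227) = 200.999 → 201
B = 203 + 0.6667 × (156 − 203) = 171.665 → 172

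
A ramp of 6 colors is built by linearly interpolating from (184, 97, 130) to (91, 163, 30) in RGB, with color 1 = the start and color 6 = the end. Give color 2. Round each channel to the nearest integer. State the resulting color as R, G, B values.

With 6 swatches and endpoints inclusive, swatch 2 sits at t = (2 − 1)/(6 − 1) = 1/5 ≈ 0.2.
R = 184 + 0.2 × (91 − 184) = 165.4 → 165
G = 97 + 0.2 × (163 − 97) = 110.2 → 110
B = 130 + 0.2 × (30 − 130) = 110 → 110

(165, 110, 110)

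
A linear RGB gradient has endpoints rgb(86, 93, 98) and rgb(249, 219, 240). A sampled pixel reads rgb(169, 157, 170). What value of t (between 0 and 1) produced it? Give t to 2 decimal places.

0.51

Invert the lerp on the R channel (largest span, 163): t = (169 − 86) / (249 − 86) = 83/163 = 0.5092.
Check on G: (157 − 93)/(219 − 93) = 0.5079 ✓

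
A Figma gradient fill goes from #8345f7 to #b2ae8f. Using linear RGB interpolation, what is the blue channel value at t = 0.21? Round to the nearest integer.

B₁ = 247 (from #8345f7), B₂ = 143 (from #b2ae8f).
B = 247 + 0.21 × (143 − 247) = 225.16 → 225

225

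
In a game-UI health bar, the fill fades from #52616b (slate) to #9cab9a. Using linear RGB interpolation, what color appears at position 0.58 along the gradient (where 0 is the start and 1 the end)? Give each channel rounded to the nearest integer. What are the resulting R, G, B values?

(125, 140, 134)

#52616b → (82, 97, 107); #9cab9a → (156, 171, 154).
R = 82 + 0.58 × (156 − 82) = 82 + 0.58 × 74 = 124.92 → 125
G = 97 + 0.58 × (171 − 97) = 97 + 0.58 × 74 = 139.92 → 140
B = 107 + 0.58 × (154 − 107) = 107 + 0.58 × 47 = 134.26 → 134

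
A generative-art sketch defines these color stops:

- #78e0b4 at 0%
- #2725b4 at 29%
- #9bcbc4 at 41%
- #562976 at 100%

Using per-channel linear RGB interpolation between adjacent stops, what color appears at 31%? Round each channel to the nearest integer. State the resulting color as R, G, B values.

(58, 65, 183)

31% lies between the 29% and 41% stops, so the local fraction is t = (31 − 29)/(41 − 29) = 2/12 ≈ 0.1667.
#2725b4 → (39, 37, 180); #9bcbc4 → (155, 203, 196).
R = 39 + 0.1667 × (155 − 39) = 58.337 → 58
G = 37 + 0.1667 × (203 − 37) = 64.672 → 65
B = 180 + 0.1667 × (196 − 180) = 182.667 → 183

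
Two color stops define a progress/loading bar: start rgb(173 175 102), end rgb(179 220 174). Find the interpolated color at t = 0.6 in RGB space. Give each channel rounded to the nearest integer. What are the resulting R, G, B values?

(177, 202, 145)

R = 173 + 0.6 × (179 − 173) = 173 + 0.6 × 6 = 176.6 → 177
G = 175 + 0.6 × (220 − 175) = 175 + 0.6 × 45 = 202 → 202
B = 102 + 0.6 × (174 − 102) = 102 + 0.6 × 72 = 145.2 → 145
So the blended color is (177, 202, 145), about #b1ca91.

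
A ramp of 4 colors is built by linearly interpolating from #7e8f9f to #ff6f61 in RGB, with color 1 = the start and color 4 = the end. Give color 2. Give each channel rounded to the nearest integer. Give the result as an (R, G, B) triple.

(169, 132, 138)

With 4 swatches and endpoints inclusive, swatch 2 sits at t = (2 − 1)/(4 − 1) = 1/3 ≈ 0.3333.
#7e8f9f → (126, 143, 159); #ff6f61 → (255, 111, 97).
R = 126 + 0.3333 × (255 − 126) = 168.996 → 169
G = 143 + 0.3333 × (111 − 143) = 132.334 → 132
B = 159 + 0.3333 × (97 − 159) = 138.335 → 138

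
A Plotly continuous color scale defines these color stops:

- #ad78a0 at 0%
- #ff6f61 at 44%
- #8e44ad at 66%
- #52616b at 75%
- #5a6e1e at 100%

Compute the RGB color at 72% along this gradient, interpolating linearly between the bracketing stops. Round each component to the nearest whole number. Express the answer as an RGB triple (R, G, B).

(102, 87, 129)

72% lies between the 66% and 75% stops, so the local fraction is t = (72 − 66)/(75 − 66) = 6/9 ≈ 0.6667.
#8e44ad → (142, 68, 173); #52616b → (82, 97, 107).
R = 142 + 0.6667 × (82 − 142) = 101.998 → 102
G = 68 + 0.6667 × (97 − 68) = 87.334 → 87
B = 173 + 0.6667 × (107 − 173) = 128.998 → 129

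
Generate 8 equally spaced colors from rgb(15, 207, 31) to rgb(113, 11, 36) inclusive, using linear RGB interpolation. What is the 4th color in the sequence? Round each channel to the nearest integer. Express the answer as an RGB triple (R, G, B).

With 8 swatches and endpoints inclusive, swatch 4 sits at t = (4 − 1)/(8 − 1) = 3/7 ≈ 0.4286.
R = 15 + 0.4286 × (113 − 15) = 57.003 → 57
G = 207 + 0.4286 × (11 − 207) = 122.994 → 123
B = 31 + 0.4286 × (36 − 31) = 33.143 → 33

(57, 123, 33)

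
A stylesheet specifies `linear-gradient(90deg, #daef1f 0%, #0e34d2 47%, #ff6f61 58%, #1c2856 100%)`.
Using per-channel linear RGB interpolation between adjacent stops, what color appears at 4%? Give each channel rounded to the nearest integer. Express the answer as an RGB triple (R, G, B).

(201, 223, 46)

4% lies between the 0% and 47% stops, so the local fraction is t = (4 − 0)/(47 − 0) = 4/47 ≈ 0.0851.
#daef1f → (218, 239, 31); #0e34d2 → (14, 52, 210).
R = 218 + 0.0851 × (14 − 218) = 200.64 → 201
G = 239 + 0.0851 × (52 − 239) = 223.086 → 223
B = 31 + 0.0851 × (210 − 31) = 46.233 → 46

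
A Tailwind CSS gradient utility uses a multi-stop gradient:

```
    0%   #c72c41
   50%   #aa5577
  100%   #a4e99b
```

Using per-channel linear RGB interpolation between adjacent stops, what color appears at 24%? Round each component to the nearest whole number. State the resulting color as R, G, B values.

(185, 64, 91)

24% lies between the 0% and 50% stops, so the local fraction is t = (24 − 0)/(50 − 0) = 24/50 ≈ 0.48.
#c72c41 → (199, 44, 65); #aa5577 → (170, 85, 119).
R = 199 + 0.48 × (170 − 199) = 185.08 → 185
G = 44 + 0.48 × (85 − 44) = 63.68 → 64
B = 65 + 0.48 × (119 − 65) = 90.92 → 91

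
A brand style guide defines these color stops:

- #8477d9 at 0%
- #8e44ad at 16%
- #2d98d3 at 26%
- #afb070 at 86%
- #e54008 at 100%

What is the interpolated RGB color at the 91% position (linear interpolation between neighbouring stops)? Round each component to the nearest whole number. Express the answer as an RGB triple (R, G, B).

(194, 136, 75)

91% lies between the 86% and 100% stops, so the local fraction is t = (91 − 86)/(100 − 86) = 5/14 ≈ 0.3571.
#afb070 → (175, 176, 112); #e54008 → (229, 64, 8).
R = 175 + 0.3571 × (229 − 175) = 194.283 → 194
G = 176 + 0.3571 × (64 − 176) = 136.005 → 136
B = 112 + 0.3571 × (8 − 112) = 74.862 → 75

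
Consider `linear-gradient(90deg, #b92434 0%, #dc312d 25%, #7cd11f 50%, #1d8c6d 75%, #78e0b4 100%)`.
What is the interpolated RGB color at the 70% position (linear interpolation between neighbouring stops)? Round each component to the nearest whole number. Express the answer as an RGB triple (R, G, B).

70% lies between the 50% and 75% stops, so the local fraction is t = (70 − 50)/(75 − 50) = 20/25 ≈ 0.8.
#7cd11f → (124, 209, 31); #1d8c6d → (29, 140, 109).
R = 124 + 0.8 × (29 − 124) = 48 → 48
G = 209 + 0.8 × (140 − 209) = 153.8 → 154
B = 31 + 0.8 × (109 − 31) = 93.4 → 93

(48, 154, 93)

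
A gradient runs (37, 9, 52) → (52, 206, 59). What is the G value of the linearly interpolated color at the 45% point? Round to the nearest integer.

G = 9 + 0.45 × (206 − 9) = 97.65 → 98

98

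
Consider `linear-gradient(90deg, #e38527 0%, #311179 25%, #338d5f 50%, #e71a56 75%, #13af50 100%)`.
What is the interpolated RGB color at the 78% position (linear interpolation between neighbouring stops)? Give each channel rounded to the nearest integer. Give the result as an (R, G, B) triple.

(206, 44, 85)

78% lies between the 75% and 100% stops, so the local fraction is t = (78 − 75)/(100 − 75) = 3/25 ≈ 0.12.
#e71a56 → (231, 26, 86); #13af50 → (19, 175, 80).
R = 231 + 0.12 × (19 − 231) = 205.56 → 206
G = 26 + 0.12 × (175 − 26) = 43.88 → 44
B = 86 + 0.12 × (80 − 86) = 85.28 → 85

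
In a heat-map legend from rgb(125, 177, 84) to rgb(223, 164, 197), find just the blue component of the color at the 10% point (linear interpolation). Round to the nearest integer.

B = 84 + 0.1 × (197 − 84) = 95.3 → 95

95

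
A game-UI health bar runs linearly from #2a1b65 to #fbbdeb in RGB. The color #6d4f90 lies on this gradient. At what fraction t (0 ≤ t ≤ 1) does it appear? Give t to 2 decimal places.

0.32

Invert the lerp on the R channel (largest span, 209): t = (109 − 42) / (251 − 42) = 67/209 = 0.32057.
Check on G: (79 − 27)/(189 − 27) = 0.321 ✓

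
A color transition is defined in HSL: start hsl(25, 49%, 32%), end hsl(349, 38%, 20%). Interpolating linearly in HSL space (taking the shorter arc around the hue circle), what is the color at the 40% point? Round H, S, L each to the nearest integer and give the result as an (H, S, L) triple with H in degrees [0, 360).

(11, 45, 27)

Hue: 349 − 25 = 324°, but |324| > 180 so the shorter arc goes the other way: Δh = 324 − 360 = -36°.
H = 25 + 0.4 × (-36) = 10.6 → 11°
S = 49 + 0.4 × (38 − 49) = 44.6 → 45%
L = 32 + 0.4 × (20 − 32) = 27.2 → 27%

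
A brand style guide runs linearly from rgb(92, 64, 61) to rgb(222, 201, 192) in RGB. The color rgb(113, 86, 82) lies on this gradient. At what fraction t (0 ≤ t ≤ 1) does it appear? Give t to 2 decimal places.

Invert the lerp on the G channel (largest span, 137): t = (86 − 64) / (201 − 64) = 22/137 = 0.16058.
Check on R: (113 − 92)/(222 − 92) = 0.1615 ✓

0.16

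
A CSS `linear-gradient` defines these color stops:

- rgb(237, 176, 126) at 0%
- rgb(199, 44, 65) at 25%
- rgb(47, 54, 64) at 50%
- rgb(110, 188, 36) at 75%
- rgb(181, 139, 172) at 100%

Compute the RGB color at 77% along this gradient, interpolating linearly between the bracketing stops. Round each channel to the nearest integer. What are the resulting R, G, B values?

(116, 184, 47)

77% lies between the 75% and 100% stops, so the local fraction is t = (77 − 75)/(100 − 75) = 2/25 ≈ 0.08.
R = 110 + 0.08 × (181 − 110) = 115.68 → 116
G = 188 + 0.08 × (139 − 188) = 184.08 → 184
B = 36 + 0.08 × (172 − 36) = 46.88 → 47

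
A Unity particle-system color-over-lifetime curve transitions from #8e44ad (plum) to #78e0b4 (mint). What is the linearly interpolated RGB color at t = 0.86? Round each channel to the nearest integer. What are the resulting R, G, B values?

#8e44ad → (142, 68, 173); #78e0b4 → (120, 224, 180).
R = 142 + 0.86 × (120 − 142) = 142 + 0.86 × -22 = 123.08 → 123
G = 68 + 0.86 × (224 − 68) = 68 + 0.86 × 156 = 202.16 → 202
B = 173 + 0.86 × (180 − 173) = 173 + 0.86 × 7 = 179.02 → 179
So the blended color is (123, 202, 179), about #7bcab3.

(123, 202, 179)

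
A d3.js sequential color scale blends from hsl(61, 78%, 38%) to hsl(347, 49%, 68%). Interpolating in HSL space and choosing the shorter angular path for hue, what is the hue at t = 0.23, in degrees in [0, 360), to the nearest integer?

44

Hue: 347 − 61 = 286°, but |286| > 180 so the shorter arc goes the other way: Δh = 286 − 360 = -74°.
H = 61 + 0.23 × (-74) = 43.98 → 44°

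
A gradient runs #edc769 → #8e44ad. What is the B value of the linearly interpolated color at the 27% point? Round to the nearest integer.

123

B₁ = 105 (from #edc769), B₂ = 173 (from #8e44ad).
B = 105 + 0.27 × (173 − 105) = 123.36 → 123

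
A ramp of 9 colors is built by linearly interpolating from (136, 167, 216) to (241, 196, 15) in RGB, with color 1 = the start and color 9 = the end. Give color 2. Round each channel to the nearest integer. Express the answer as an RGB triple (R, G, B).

(149, 171, 191)

With 9 swatches and endpoints inclusive, swatch 2 sits at t = (2 − 1)/(9 − 1) = 1/8 ≈ 0.125.
R = 136 + 0.125 × (241 − 136) = 149.125 → 149
G = 167 + 0.125 × (196 − 167) = 170.625 → 171
B = 216 + 0.125 × (15 − 216) = 190.875 → 191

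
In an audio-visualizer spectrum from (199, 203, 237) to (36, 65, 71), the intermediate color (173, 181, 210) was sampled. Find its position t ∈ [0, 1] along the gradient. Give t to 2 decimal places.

0.16

Invert the lerp on the B channel (largest span, 166): t = (210 − 237) / (71 − 237) = -27/-166 = 0.16265.
Check on R: (173 − 199)/(36 − 199) = 0.1595 ✓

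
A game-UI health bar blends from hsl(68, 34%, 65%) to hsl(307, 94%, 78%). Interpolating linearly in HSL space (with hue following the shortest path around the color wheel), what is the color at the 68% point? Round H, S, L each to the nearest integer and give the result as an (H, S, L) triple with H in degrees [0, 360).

Hue: 307 − 68 = 239°, but |239| > 180 so the shorter arc goes the other way: Δh = 239 − 360 = -121°.
H = 68 + 0.68 × (-121) = -14.28 → -14 → -14 mod 360 = 346°
S = 34 + 0.68 × (94 − 34) = 74.8 → 75%
L = 65 + 0.68 × (78 − 65) = 73.84 → 74%

(346, 75, 74)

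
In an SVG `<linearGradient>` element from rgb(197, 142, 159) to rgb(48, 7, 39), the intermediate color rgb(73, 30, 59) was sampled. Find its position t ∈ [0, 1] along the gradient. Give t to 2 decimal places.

0.83

Invert the lerp on the R channel (largest span, 149): t = (73 − 197) / (48 − 197) = -124/-149 = 0.83221.
Check on G: (30 − 142)/(7 − 142) = 0.8296 ✓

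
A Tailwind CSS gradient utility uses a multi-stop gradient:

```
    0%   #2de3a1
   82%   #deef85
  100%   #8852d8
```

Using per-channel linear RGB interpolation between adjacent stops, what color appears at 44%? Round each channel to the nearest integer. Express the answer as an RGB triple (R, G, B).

(140, 233, 146)

44% lies between the 0% and 82% stops, so the local fraction is t = (44 − 0)/(82 − 0) = 44/82 ≈ 0.5366.
#2de3a1 → (45, 227, 161); #deef85 → (222, 239, 133).
R = 45 + 0.5366 × (222 − 45) = 139.978 → 140
G = 227 + 0.5366 × (239 − 227) = 233.439 → 233
B = 161 + 0.5366 × (133 − 161) = 145.975 → 146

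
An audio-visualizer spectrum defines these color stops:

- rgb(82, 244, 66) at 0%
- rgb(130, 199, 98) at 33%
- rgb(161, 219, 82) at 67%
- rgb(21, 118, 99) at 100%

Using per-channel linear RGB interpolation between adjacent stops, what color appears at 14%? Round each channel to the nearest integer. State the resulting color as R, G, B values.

14% lies between the 0% and 33% stops, so the local fraction is t = (14 − 0)/(33 − 0) = 14/33 ≈ 0.4242.
R = 82 + 0.4242 × (130 − 82) = 102.362 → 102
G = 244 + 0.4242 × (199 − 244) = 224.911 → 225
B = 66 + 0.4242 × (98 − 66) = 79.574 → 80

(102, 225, 80)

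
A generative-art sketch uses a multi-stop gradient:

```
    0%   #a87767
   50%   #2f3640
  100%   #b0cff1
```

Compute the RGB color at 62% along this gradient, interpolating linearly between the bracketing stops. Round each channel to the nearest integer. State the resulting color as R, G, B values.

(78, 91, 106)

62% lies between the 50% and 100% stops, so the local fraction is t = (62 − 50)/(100 − 50) = 12/50 ≈ 0.24.
#2f3640 → (47, 54, 64); #b0cff1 → (176, 207, 241).
R = 47 + 0.24 × (176 − 47) = 77.96 → 78
G = 54 + 0.24 × (207 − 54) = 90.72 → 91
B = 64 + 0.24 × (241 − 64) = 106.48 → 106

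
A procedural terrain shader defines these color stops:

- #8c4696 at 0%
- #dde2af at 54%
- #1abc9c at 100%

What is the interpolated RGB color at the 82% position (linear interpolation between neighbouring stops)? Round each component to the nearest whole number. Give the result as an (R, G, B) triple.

82% lies between the 54% and 100% stops, so the local fraction is t = (82 − 54)/(100 − 54) = 28/46 ≈ 0.6087.
#dde2af → (221, 226, 175); #1abc9c → (26, 188, 156).
R = 221 + 0.6087 × (26 − 221) = 102.303 → 102
G = 226 + 0.6087 × (188 − 226) = 202.869 → 203
B = 175 + 0.6087 × (156 − 175) = 163.435 → 163

(102, 203, 163)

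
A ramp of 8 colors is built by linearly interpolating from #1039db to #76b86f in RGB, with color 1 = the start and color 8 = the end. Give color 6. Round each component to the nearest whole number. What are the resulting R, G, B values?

With 8 swatches and endpoints inclusive, swatch 6 sits at t = (6 − 1)/(8 − 1) = 5/7 ≈ 0.7143.
#1039db → (16, 57, 219); #76b86f → (118, 184, 111).
R = 16 + 0.7143 × (118 − 16) = 88.859 → 89
G = 57 + 0.7143 × (184 − 57) = 147.716 → 148
B = 219 + 0.7143 × (111 − 219) = 141.856 → 142

(89, 148, 142)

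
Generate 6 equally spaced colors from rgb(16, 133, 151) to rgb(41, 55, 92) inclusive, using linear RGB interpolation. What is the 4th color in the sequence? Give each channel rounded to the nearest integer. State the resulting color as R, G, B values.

With 6 swatches and endpoints inclusive, swatch 4 sits at t = (4 − 1)/(6 − 1) = 3/5 ≈ 0.6.
R = 16 + 0.6 × (41 − 16) = 31 → 31
G = 133 + 0.6 × (55 − 133) = 86.2 → 86
B = 151 + 0.6 × (92 − 151) = 115.6 → 116

(31, 86, 116)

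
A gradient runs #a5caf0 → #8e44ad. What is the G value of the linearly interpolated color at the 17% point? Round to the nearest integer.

179

G₁ = 202 (from #a5caf0), G₂ = 68 (from #8e44ad).
G = 202 + 0.17 × (68 − 202) = 179.22 → 179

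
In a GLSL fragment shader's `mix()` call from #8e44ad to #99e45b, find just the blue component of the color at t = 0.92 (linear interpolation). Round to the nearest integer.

98

B₁ = 173 (from #8e44ad), B₂ = 91 (from #99e45b).
B = 173 + 0.92 × (91 − 173) = 97.56 → 98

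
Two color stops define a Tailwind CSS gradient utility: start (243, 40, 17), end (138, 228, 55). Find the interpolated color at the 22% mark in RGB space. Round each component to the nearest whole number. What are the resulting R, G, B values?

22% corresponds to t = 0.22.
R = 243 + 0.22 × (138 − 243) = 243 + 0.22 × -105 = 219.9 → 220
G = 40 + 0.22 × (228 − 40) = 40 + 0.22 × 188 = 81.36 → 81
B = 17 + 0.22 × (55 − 17) = 17 + 0.22 × 38 = 25.36 → 25
So the blended color is (220, 81, 25), about #dc5119.

(220, 81, 25)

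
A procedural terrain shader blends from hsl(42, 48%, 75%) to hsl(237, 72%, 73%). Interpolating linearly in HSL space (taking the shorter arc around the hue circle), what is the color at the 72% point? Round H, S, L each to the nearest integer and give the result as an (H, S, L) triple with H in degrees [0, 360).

Hue: 237 − 42 = 195°, but |195| > 180 so the shorter arc goes the other way: Δh = 195 − 360 = -165°.
H = 42 + 0.72 × (-165) = -76.8 → -77 → -77 mod 360 = 283°
S = 48 + 0.72 × (72 − 48) = 65.28 → 65%
L = 75 + 0.72 × (73 − 75) = 73.56 → 74%

(283, 65, 74)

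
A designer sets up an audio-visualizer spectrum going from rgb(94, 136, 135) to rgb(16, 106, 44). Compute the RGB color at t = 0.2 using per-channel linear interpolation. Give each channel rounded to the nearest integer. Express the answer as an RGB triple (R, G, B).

R = 94 + 0.2 × (16 − 94) = 94 + 0.2 × -78 = 78.4 → 78
G = 136 + 0.2 × (106 − 136) = 136 + 0.2 × -30 = 130 → 130
B = 135 + 0.2 × (44 − 135) = 135 + 0.2 × -91 = 116.8 → 117

(78, 130, 117)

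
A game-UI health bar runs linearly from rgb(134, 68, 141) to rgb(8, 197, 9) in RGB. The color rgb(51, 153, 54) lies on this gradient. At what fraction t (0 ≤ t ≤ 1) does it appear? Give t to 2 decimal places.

0.66

Invert the lerp on the B channel (largest span, 132): t = (54 − 141) / (9 − 141) = -87/-132 = 0.65909.
Check on R: (51 − 134)/(8 − 134) = 0.6587 ✓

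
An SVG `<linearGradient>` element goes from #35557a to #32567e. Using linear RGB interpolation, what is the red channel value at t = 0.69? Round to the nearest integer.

51

R₁ = 53 (from #35557a), R₂ = 50 (from #32567e).
R = 53 + 0.69 × (50 − 53) = 50.93 → 51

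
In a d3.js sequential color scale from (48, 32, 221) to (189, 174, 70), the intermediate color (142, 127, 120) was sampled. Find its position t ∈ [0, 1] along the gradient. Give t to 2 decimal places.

Invert the lerp on the B channel (largest span, 151): t = (120 − 221) / (70 − 221) = -101/-151 = 0.66887.
Check on R: (142 − 48)/(189 − 48) = 0.6667 ✓

0.67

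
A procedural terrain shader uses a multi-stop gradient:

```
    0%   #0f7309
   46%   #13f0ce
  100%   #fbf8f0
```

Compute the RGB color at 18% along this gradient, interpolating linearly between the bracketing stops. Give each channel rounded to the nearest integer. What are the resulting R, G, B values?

18% lies between the 0% and 46% stops, so the local fraction is t = (18 − 0)/(46 − 0) = 18/46 ≈ 0.3913.
#0f7309 → (15, 115, 9); #13f0ce → (19, 240, 206).
R = 15 + 0.3913 × (19 − 15) = 16.565 → 17
G = 115 + 0.3913 × (240 − 115) = 163.912 → 164
B = 9 + 0.3913 × (206 − 9) = 86.086 → 86

(17, 164, 86)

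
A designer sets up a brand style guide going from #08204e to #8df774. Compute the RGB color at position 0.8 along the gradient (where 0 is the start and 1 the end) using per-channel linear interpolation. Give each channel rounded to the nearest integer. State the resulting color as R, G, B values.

(114, 204, 108)

#08204e → (8, 32, 78); #8df774 → (141, 247, 116).
R = 8 + 0.8 × (141 − 8) = 8 + 0.8 × 133 = 114.4 → 114
G = 32 + 0.8 × (247 − 32) = 32 + 0.8 × 215 = 204 → 204
B = 78 + 0.8 × (116 − 78) = 78 + 0.8 × 38 = 108.4 → 108
So the blended color is (114, 204, 108), about #72cc6c.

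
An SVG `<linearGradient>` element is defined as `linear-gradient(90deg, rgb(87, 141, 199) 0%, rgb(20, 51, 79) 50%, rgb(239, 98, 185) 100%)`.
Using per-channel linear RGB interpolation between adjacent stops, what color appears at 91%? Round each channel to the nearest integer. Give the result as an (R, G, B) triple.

(200, 90, 166)

91% lies between the 50% and 100% stops, so the local fraction is t = (91 − 50)/(100 − 50) = 41/50 ≈ 0.82.
R = 20 + 0.82 × (239 − 20) = 199.58 → 200
G = 51 + 0.82 × (98 − 51) = 89.54 → 90
B = 79 + 0.82 × (185 − 79) = 165.92 → 166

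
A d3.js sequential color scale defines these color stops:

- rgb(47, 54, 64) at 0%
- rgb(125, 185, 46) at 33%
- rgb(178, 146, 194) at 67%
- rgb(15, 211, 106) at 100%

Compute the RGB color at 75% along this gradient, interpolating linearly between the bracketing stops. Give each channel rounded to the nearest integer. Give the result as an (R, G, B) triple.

75% lies between the 67% and 100% stops, so the local fraction is t = (75 − 67)/(100 − 67) = 8/33 ≈ 0.2424.
R = 178 + 0.2424 × (15 − 178) = 138.489 → 138
G = 146 + 0.2424 × (211 − 146) = 161.756 → 162
B = 194 + 0.2424 × (106 − 194) = 172.669 → 173

(138, 162, 173)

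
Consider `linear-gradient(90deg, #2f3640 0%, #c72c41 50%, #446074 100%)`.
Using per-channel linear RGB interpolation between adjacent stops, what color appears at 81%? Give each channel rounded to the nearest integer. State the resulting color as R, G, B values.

(118, 76, 97)

81% lies between the 50% and 100% stops, so the local fraction is t = (81 − 50)/(100 − 50) = 31/50 ≈ 0.62.
#c72c41 → (199, 44, 65); #446074 → (68, 96, 116).
R = 199 + 0.62 × (68 − 199) = 117.78 → 118
G = 44 + 0.62 × (96 − 44) = 76.24 → 76
B = 65 + 0.62 × (116 − 65) = 96.62 → 97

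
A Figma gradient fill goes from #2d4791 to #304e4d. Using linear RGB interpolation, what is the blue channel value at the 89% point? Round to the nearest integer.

84

B₁ = 145 (from #2d4791), B₂ = 77 (from #304e4d).
B = 145 + 0.89 × (77 − 145) = 84.48 → 84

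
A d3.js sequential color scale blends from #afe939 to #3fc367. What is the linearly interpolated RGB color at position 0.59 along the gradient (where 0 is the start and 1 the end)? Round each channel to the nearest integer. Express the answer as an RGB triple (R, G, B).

#afe939 → (175, 233, 57); #3fc367 → (63, 195, 103).
R = 175 + 0.59 × (63 − 175) = 175 + 0.59 × -112 = 108.92 → 109
G = 233 + 0.59 × (195 − 233) = 233 + 0.59 × -38 = 210.58 → 211
B = 57 + 0.59 × (103 − 57) = 57 + 0.59 × 46 = 84.14 → 84

(109, 211, 84)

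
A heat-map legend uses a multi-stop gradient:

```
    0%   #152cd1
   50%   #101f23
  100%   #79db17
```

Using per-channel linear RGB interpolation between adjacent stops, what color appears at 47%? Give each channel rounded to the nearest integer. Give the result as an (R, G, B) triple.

(16, 32, 45)

47% lies between the 0% and 50% stops, so the local fraction is t = (47 − 0)/(50 − 0) = 47/50 ≈ 0.94.
#152cd1 → (21, 44, 209); #101f23 → (16, 31, 35).
R = 21 + 0.94 × (16 − 21) = 16.3 → 16
G = 44 + 0.94 × (31 − 44) = 31.78 → 32
B = 209 + 0.94 × (35 − 209) = 45.44 → 45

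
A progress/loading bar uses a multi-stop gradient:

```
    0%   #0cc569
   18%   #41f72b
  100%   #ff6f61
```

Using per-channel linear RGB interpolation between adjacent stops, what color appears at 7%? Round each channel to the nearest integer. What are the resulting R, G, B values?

7% lies between the 0% and 18% stops, so the local fraction is t = (7 − 0)/(18 − 0) = 7/18 ≈ 0.3889.
#0cc569 → (12, 197, 105); #41f72b → (65, 247, 43).
R = 12 + 0.3889 × (65 − 12) = 32.612 → 33
G = 197 + 0.3889 × (247 − 197) = 216.445 → 216
B = 105 + 0.3889 × (43 − 105) = 80.888 → 81

(33, 216, 81)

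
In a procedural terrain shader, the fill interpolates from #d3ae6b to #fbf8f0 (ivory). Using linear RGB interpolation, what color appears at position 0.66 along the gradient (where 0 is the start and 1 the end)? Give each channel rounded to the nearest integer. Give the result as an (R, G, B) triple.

(237, 223, 195)

#d3ae6b → (211, 174, 107); #fbf8f0 → (251, 248, 240).
R = 211 + 0.66 × (251 − 211) = 211 + 0.66 × 40 = 237.4 → 237
G = 174 + 0.66 × (248 − 174) = 174 + 0.66 × 74 = 222.84 → 223
B = 107 + 0.66 × (240 − 107) = 107 + 0.66 × 133 = 194.78 → 195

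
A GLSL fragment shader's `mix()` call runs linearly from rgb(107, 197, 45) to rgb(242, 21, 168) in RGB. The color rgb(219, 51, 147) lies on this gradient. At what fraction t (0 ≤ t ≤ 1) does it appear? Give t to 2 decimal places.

Invert the lerp on the G channel (largest span, 176): t = (51 − 197) / (21 − 197) = -146/-176 = 0.82955.
Check on R: (219 − 107)/(242 − 107) = 0.8296 ✓

0.83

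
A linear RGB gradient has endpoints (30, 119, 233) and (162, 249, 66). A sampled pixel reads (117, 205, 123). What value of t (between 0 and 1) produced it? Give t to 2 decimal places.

0.66

Invert the lerp on the B channel (largest span, 167): t = (123 − 233) / (66 − 233) = -110/-167 = 0.65868.
Check on R: (117 − 30)/(162 − 30) = 0.6591 ✓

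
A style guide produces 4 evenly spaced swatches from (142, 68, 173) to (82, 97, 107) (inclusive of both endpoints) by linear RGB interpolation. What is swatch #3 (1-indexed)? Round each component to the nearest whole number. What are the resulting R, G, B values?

With 4 swatches and endpoints inclusive, swatch 3 sits at t = (3 − 1)/(4 − 1) = 2/3 ≈ 0.6667.
R = 142 + 0.6667 × (82 − 142) = 101.998 → 102
G = 68 + 0.6667 × (97 − 68) = 87.334 → 87
B = 173 + 0.6667 × (107 − 173) = 128.998 → 129

(102, 87, 129)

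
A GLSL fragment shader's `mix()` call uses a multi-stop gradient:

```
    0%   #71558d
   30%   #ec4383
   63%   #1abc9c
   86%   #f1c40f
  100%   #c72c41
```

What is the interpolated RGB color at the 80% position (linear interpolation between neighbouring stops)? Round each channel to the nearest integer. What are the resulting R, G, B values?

(185, 194, 52)

80% lies between the 63% and 86% stops, so the local fraction is t = (80 − 63)/(86 − 63) = 17/23 ≈ 0.7391.
#1abc9c → (26, 188, 156); #f1c40f → (241, 196, 15).
R = 26 + 0.7391 × (241 − 26) = 184.906 → 185
G = 188 + 0.7391 × (196 − 188) = 193.913 → 194
B = 156 + 0.7391 × (15 − 156) = 51.787 → 52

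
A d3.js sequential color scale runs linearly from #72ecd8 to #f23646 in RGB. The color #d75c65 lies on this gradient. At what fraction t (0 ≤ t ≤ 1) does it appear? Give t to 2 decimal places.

0.79

Invert the lerp on the G channel (largest span, 182): t = (92 − 236) / (54 − 236) = -144/-182 = 0.79121.
Check on R: (215 − 114)/(242 − 114) = 0.7891 ✓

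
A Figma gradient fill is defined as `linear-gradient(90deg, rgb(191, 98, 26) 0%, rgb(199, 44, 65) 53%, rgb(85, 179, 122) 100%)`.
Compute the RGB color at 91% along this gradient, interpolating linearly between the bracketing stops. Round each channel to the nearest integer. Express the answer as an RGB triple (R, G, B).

(107, 153, 111)

91% lies between the 53% and 100% stops, so the local fraction is t = (91 − 53)/(100 − 53) = 38/47 ≈ 0.8085.
R = 199 + 0.8085 × (85 − 199) = 106.831 → 107
G = 44 + 0.8085 × (179 − 44) = 153.147 → 153
B = 65 + 0.8085 × (122 − 65) = 111.084 → 111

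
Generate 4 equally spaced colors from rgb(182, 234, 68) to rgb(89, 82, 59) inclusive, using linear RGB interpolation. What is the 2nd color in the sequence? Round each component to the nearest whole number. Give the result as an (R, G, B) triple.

With 4 swatches and endpoints inclusive, swatch 2 sits at t = (2 − 1)/(4 − 1) = 1/3 ≈ 0.3333.
R = 182 + 0.3333 × (89 − 182) = 151.003 → 151
G = 234 + 0.3333 × (82 − 234) = 183.338 → 183
B = 68 + 0.3333 × (59 − 68) = 65 → 65

(151, 183, 65)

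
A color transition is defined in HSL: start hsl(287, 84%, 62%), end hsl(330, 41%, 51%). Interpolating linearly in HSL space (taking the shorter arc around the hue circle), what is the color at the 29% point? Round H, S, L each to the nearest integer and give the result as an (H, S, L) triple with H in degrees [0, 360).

(299, 72, 59)

Hue arc: Δh = 330 − 287 = 43° (|Δh| ≤ 180, already the shorter path).
H = 287 + 0.29 × (43) = 299.47 → 299°
S = 84 + 0.29 × (41 − 84) = 71.53 → 72%
L = 62 + 0.29 × (51 − 62) = 58.81 → 59%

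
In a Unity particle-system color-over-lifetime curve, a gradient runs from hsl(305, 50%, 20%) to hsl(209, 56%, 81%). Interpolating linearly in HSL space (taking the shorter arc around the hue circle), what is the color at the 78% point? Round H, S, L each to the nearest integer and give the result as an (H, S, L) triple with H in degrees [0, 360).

(230, 55, 68)

Hue arc: Δh = 209 − 305 = -96° (|Δh| ≤ 180, already the shorter path).
H = 305 + 0.78 × (-96) = 230.12 → 230°
S = 50 + 0.78 × (56 − 50) = 54.68 → 55%
L = 20 + 0.78 × (81 − 20) = 67.58 → 68%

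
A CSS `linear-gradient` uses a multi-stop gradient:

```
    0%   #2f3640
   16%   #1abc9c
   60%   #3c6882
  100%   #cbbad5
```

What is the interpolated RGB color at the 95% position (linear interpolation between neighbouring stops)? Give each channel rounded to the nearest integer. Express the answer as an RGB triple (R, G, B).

(185, 176, 203)

95% lies between the 60% and 100% stops, so the local fraction is t = (95 − 60)/(100 − 60) = 35/40 ≈ 0.875.
#3c6882 → (60, 104, 130); #cbbad5 → (203, 186, 213).
R = 60 + 0.875 × (203 − 60) = 185.125 → 185
G = 104 + 0.875 × (186 − 104) = 175.75 → 176
B = 130 + 0.875 × (213 − 130) = 202.625 → 203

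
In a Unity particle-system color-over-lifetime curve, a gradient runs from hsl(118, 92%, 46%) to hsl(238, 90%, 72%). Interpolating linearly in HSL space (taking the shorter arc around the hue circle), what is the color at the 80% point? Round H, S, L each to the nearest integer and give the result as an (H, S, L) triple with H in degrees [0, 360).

Hue arc: Δh = 238 − 118 = 120° (|Δh| ≤ 180, already the shorter path).
H = 118 + 0.8 × (120) = 214 → 214°
S = 92 + 0.8 × (90 − 92) = 90.4 → 90%
L = 46 + 0.8 × (72 − 46) = 66.8 → 67%

(214, 90, 67)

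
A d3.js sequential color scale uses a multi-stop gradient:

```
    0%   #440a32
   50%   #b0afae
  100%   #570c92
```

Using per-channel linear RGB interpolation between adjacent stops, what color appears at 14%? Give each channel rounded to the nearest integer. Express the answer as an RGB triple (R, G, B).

(98, 56, 85)

14% lies between the 0% and 50% stops, so the local fraction is t = (14 − 0)/(50 − 0) = 14/50 ≈ 0.28.
#440a32 → (68, 10, 50); #b0afae → (176, 175, 174).
R = 68 + 0.28 × (176 − 68) = 98.24 → 98
G = 10 + 0.28 × (175 − 10) = 56.2 → 56
B = 50 + 0.28 × (174 − 50) = 84.72 → 85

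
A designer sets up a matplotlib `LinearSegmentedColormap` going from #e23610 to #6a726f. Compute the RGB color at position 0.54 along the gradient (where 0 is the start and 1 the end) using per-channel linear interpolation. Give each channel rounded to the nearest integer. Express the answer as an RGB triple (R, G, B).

#e23610 → (226, 54, 16); #6a726f → (106, 114, 111).
R = 226 + 0.54 × (106 − 226) = 226 + 0.54 × -120 = 161.2 → 161
G = 54 + 0.54 × (114 − 54) = 54 + 0.54 × 60 = 86.4 → 86
B = 16 + 0.54 × (111 − 16) = 16 + 0.54 × 95 = 67.3 → 67
So the blended color is (161, 86, 67), about #a15643.

(161, 86, 67)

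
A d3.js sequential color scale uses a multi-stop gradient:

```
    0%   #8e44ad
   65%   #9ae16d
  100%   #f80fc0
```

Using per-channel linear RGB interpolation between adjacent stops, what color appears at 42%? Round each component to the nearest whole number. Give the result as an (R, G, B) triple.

(150, 169, 132)

42% lies between the 0% and 65% stops, so the local fraction is t = (42 − 0)/(65 − 0) = 42/65 ≈ 0.6462.
#8e44ad → (142, 68, 173); #9ae16d → (154, 225, 109).
R = 142 + 0.6462 × (154 − 142) = 149.754 → 150
G = 68 + 0.6462 × (225 − 68) = 169.453 → 169
B = 173 + 0.6462 × (109 − 173) = 131.643 → 132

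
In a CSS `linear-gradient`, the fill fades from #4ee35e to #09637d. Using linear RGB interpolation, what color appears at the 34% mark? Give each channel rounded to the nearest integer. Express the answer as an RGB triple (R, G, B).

(55, 183, 105)

#4ee35e → (78, 227, 94); #09637d → (9, 99, 125).
34% corresponds to t = 0.34.
R = 78 + 0.34 × (9 − 78) = 78 + 0.34 × -69 = 54.54 → 55
G = 227 + 0.34 × (99 − 227) = 227 + 0.34 × -128 = 183.48 → 183
B = 94 + 0.34 × (125 − 94) = 94 + 0.34 × 31 = 104.54 → 105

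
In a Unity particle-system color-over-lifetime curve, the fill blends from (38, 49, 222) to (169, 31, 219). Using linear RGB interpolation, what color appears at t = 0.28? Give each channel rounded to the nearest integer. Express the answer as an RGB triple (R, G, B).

R = 38 + 0.28 × (169 − 38) = 38 + 0.28 × 131 = 74.68 → 75
G = 49 + 0.28 × (31 − 49) = 49 + 0.28 × -18 = 43.96 → 44
B = 222 + 0.28 × (219 − 222) = 222 + 0.28 × -3 = 221.16 → 221

(75, 44, 221)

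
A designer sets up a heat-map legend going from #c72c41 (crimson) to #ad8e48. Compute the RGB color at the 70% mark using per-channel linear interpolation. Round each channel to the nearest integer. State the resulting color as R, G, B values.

#c72c41 → (199, 44, 65); #ad8e48 → (173, 142, 72).
70% corresponds to t = 0.7.
R = 199 + 0.7 × (173 − 199) = 199 + 0.7 × -26 = 180.8 → 181
G = 44 + 0.7 × (142 − 44) = 44 + 0.7 × 98 = 112.6 → 113
B = 65 + 0.7 × (72 − 65) = 65 + 0.7 × 7 = 69.9 → 70

(181, 113, 70)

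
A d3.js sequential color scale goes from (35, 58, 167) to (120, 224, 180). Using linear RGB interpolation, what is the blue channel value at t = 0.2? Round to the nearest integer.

B = 167 + 0.2 × (180 − 167) = 169.6 → 170

170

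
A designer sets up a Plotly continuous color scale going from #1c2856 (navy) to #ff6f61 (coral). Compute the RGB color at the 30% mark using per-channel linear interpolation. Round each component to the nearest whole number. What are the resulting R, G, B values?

(96, 61, 89)

#1c2856 → (28, 40, 86); #ff6f61 → (255, 111, 97).
30% corresponds to t = 0.3.
R = 28 + 0.3 × (255 − 28) = 28 + 0.3 × 227 = 96.1 → 96
G = 40 + 0.3 × (111 − 40) = 40 + 0.3 × 71 = 61.3 → 61
B = 86 + 0.3 × (97 − 86) = 86 + 0.3 × 11 = 89.3 → 89
So the blended color is (96, 61, 89), about #603d59.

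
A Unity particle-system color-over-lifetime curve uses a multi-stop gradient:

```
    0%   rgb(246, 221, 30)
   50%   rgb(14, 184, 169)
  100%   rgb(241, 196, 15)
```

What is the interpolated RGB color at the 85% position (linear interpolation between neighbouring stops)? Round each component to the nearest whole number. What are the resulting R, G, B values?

(173, 192, 61)

85% lies between the 50% and 100% stops, so the local fraction is t = (85 − 50)/(100 − 50) = 35/50 ≈ 0.7.
R = 14 + 0.7 × (241 − 14) = 172.9 → 173
G = 184 + 0.7 × (196 − 184) = 192.4 → 192
B = 169 + 0.7 × (15 − 169) = 61.2 → 61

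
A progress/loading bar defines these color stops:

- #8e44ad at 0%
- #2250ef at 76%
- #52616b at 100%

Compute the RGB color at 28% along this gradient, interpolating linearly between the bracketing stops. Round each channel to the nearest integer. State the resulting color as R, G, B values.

28% lies between the 0% and 76% stops, so the local fraction is t = (28 − 0)/(76 − 0) = 28/76 ≈ 0.3684.
#8e44ad → (142, 68, 173); #2250ef → (34, 80, 239).
R = 142 + 0.3684 × (34 − 142) = 102.213 → 102
G = 68 + 0.3684 × (80 − 68) = 72.421 → 72
B = 173 + 0.3684 × (239 − 173) = 197.314 → 197

(102, 72, 197)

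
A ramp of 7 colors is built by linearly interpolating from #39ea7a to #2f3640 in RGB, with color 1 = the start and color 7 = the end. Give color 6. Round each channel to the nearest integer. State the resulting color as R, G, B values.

(49, 84, 74)

With 7 swatches and endpoints inclusive, swatch 6 sits at t = (6 − 1)/(7 − 1) = 5/6 ≈ 0.8333.
#39ea7a → (57, 234, 122); #2f3640 → (47, 54, 64).
R = 57 + 0.8333 × (47 − 57) = 48.667 → 49
G = 234 + 0.8333 × (54 − 234) = 84.006 → 84
B = 122 + 0.8333 × (64 − 122) = 73.669 → 74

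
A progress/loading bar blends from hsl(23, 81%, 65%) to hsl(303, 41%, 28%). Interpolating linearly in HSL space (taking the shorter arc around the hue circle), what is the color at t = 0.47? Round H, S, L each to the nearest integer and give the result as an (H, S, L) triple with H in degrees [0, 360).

Hue: 303 − 23 = 280°, but |280| > 180 so the shorter arc goes the other way: Δh = 280 − 360 = -80°.
H = 23 + 0.47 × (-80) = -14.6 → -15 → -15 mod 360 = 345°
S = 81 + 0.47 × (41 − 81) = 62.2 → 62%
L = 65 + 0.47 × (28 − 65) = 47.61 → 48%

(345, 62, 48)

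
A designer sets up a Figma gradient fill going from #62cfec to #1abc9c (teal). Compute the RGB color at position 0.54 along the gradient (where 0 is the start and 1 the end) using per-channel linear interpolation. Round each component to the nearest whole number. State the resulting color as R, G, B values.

(59, 197, 193)

#62cfec → (98, 207, 236); #1abc9c → (26, 188, 156).
R = 98 + 0.54 × (26 − 98) = 98 + 0.54 × -72 = 59.12 → 59
G = 207 + 0.54 × (188 − 207) = 207 + 0.54 × -19 = 196.74 → 197
B = 236 + 0.54 × (156 − 236) = 236 + 0.54 × -80 = 192.8 → 193
So the blended color is (59, 197, 193), about #3bc5c1.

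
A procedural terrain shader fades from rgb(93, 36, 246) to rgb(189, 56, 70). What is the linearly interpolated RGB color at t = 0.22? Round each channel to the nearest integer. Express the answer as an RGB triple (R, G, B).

R = 93 + 0.22 × (189 − 93) = 93 + 0.22 × 96 = 114.12 → 114
G = 36 + 0.22 × (56 − 36) = 36 + 0.22 × 20 = 40.4 → 40
B = 246 + 0.22 × (70 − 246) = 246 + 0.22 × -176 = 207.28 → 207
So the blended color is (114, 40, 207), about #7228cf.

(114, 40, 207)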